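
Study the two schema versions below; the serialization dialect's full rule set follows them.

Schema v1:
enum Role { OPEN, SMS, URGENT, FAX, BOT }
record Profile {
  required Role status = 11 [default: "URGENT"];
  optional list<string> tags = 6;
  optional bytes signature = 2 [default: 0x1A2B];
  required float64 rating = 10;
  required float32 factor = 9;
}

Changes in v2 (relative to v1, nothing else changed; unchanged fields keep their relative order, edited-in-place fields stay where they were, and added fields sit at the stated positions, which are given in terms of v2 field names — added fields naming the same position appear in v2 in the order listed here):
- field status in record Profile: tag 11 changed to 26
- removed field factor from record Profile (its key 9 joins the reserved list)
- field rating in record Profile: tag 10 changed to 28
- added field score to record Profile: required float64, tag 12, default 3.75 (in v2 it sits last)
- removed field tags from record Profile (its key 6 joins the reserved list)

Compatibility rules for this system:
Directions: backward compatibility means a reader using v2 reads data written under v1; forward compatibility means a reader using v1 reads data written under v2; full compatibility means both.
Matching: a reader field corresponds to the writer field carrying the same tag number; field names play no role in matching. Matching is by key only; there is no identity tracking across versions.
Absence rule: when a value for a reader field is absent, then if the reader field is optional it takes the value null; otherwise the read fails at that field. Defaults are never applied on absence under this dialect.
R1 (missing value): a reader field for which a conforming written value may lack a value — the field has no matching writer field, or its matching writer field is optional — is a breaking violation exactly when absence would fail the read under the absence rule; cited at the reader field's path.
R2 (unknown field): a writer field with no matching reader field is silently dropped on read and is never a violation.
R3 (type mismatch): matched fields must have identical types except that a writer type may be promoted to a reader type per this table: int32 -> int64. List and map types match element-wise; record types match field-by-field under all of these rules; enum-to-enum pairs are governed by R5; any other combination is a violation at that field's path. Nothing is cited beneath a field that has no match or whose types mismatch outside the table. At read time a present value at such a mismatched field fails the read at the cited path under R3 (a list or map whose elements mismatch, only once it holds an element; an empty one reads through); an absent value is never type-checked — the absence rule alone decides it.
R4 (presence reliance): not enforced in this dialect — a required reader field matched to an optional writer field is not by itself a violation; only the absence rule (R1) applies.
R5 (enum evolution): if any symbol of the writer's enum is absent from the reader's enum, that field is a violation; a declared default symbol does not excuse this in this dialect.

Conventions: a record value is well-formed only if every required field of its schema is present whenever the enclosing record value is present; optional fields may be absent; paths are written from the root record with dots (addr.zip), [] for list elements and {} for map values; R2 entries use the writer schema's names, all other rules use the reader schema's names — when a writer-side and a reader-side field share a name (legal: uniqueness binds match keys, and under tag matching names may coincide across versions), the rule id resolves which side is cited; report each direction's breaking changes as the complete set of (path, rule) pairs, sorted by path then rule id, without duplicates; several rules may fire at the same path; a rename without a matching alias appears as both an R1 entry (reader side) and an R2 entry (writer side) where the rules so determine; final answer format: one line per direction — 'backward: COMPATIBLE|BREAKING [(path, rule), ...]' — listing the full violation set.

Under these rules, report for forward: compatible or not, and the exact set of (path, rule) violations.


in Profile below, arrows point writer -> reader
forward for Profile (reader v1, writer v2):
  status has no writer counterpart
  tags has no writer counterpart
  bytes -> bytes, writer optional: signature aligns to signature
  rating has no writer counterpart
  factor has no writer counterpart
  writer status: unknown to reader
  writer rating: unknown to reader
  writer score: unknown to reader
  rule R1 violated at factor
  rule R1 violated at rating
  rule R1 violated at status
  forward on Profile therefore BREAKING (3)
ruling out the remaining Profile differences:
  added field score to record Profile: required float64, tag 12, default 3.75 (in v2 it sits last) -> matters only for Profile's backward compatibility — outside the asked direction
  removed field tags from record Profile (its key 6 joins the reserved list) -> fires no rule on Profile, leaving the asked answer as it is

forward: BREAKING [(factor, R1), (rating, R1), (status, R1)]


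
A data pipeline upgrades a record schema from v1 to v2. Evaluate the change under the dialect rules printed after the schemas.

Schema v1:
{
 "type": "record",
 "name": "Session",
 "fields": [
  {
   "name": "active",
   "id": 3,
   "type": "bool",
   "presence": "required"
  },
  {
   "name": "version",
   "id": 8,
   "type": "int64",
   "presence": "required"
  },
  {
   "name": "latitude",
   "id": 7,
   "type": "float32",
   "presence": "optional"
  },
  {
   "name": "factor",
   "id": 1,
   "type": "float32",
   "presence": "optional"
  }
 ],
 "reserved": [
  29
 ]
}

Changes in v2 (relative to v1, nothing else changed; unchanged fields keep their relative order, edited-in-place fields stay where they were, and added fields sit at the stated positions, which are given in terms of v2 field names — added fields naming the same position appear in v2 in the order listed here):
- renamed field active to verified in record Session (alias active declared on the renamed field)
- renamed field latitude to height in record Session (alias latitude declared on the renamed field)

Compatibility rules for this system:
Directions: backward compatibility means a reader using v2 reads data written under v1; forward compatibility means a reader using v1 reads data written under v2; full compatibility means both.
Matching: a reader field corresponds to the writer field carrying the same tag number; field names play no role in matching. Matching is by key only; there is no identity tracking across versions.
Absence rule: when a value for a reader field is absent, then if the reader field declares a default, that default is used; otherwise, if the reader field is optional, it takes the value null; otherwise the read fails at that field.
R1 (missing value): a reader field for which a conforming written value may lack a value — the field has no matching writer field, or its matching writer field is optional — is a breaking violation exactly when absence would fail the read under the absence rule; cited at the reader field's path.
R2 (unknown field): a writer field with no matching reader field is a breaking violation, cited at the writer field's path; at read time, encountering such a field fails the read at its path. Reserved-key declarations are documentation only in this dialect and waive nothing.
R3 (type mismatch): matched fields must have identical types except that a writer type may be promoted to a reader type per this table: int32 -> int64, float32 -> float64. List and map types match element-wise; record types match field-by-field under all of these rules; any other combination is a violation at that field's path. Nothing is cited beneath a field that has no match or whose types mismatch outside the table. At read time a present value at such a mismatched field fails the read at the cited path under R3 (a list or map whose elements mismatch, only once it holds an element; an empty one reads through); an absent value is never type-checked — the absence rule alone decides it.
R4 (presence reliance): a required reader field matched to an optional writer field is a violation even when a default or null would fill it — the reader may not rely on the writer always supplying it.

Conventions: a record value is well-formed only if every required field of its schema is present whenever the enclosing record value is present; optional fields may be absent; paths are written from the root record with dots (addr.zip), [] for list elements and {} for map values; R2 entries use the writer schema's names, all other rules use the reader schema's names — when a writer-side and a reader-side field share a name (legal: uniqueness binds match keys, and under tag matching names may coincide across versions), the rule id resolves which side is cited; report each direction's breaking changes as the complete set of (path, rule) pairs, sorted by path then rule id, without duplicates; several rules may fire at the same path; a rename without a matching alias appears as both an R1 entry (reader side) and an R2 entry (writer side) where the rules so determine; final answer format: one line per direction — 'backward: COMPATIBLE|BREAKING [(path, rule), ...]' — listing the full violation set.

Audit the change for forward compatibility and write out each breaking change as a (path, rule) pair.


arrows below run writer -> reader for Session
forward on Session — v1 reading data written by v2:
  active: bool -> bool, writer required; from verified
  version: int64 -> int64, writer required; from version
  latitude: float32 -> float32, writer optional; from height
  factor: float32 -> float32, writer optional; from factor
  => forward: COMPATIBLE
checking off the Session differences that do not matter here:
  renamed field active to verified in record Session (alias active declared on the renamed field) -> no rule fires on it in Session's dialect; the asked verdict holds
  renamed field latitude to height in record Session (alias latitude declared on the renamed field) -> no rule fires on it in Session's dialect; the asked verdict holds

forward: COMPATIBLE []


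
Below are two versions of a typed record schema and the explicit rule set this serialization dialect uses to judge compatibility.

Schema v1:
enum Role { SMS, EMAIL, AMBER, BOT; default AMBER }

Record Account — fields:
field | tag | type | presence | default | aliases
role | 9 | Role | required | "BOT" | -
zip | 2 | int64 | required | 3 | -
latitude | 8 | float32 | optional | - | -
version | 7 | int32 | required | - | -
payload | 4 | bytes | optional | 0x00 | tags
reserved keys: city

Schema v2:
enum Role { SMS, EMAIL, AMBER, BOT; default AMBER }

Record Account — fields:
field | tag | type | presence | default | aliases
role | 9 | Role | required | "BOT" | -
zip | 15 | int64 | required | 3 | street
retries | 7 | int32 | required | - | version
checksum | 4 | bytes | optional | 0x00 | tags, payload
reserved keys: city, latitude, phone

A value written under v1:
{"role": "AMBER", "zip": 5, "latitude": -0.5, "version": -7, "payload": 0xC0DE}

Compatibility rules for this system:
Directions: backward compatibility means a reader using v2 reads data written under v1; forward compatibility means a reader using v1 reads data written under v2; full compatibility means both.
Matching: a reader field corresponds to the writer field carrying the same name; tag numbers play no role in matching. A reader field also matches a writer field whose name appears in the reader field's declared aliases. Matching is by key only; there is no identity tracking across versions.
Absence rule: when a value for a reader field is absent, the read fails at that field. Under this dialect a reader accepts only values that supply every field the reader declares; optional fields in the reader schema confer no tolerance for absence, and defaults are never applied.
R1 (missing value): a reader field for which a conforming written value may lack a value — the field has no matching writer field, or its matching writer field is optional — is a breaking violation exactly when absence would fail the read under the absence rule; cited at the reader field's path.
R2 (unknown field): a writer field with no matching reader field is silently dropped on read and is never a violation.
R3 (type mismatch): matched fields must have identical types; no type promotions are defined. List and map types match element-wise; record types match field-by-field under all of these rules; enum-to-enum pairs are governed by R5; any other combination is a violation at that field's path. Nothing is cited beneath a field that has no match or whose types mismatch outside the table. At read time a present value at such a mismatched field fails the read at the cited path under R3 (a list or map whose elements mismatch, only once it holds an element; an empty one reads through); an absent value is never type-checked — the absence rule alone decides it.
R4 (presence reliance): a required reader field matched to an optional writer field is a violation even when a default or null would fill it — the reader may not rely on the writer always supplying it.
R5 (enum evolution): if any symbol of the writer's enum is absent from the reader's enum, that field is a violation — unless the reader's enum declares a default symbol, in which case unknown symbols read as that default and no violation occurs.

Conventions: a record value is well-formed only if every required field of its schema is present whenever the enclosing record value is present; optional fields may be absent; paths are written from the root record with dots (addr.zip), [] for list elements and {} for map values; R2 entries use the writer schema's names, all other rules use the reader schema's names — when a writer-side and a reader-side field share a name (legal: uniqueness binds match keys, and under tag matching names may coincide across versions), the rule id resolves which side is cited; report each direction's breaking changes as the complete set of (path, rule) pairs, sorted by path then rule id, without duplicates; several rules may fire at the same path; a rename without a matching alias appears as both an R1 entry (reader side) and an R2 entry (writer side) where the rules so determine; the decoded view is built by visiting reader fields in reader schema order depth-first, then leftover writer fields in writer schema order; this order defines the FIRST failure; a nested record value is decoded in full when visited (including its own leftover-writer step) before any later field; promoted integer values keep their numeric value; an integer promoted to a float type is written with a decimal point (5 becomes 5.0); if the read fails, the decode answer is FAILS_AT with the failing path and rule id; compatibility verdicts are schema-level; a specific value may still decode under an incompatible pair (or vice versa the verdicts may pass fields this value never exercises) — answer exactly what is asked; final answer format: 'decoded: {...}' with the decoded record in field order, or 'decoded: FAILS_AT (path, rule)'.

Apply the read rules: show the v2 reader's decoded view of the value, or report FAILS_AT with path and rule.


arrows below run writer -> reader for Account
decode (reader v2):
  role := "AMBER"
  zip := 5
  retries := -7 (from writer version)
  checksum := 0xC0DE (from writer payload)
  writer latitude: unknown -> dropped
  => decoded: {"role": "AMBER", "zip": 5, "retries": -7, "checksum": 0xC0DE}
the rest of the Account diff is inert for this question:
  field zip in record Account: tag 2 changed to 15 -> inert under this dialect — no rule fires on Account and the result does not move

decoded: {"role": "AMBER", "zip": 5, "retries": -7, "checksum": 0xC0DE}


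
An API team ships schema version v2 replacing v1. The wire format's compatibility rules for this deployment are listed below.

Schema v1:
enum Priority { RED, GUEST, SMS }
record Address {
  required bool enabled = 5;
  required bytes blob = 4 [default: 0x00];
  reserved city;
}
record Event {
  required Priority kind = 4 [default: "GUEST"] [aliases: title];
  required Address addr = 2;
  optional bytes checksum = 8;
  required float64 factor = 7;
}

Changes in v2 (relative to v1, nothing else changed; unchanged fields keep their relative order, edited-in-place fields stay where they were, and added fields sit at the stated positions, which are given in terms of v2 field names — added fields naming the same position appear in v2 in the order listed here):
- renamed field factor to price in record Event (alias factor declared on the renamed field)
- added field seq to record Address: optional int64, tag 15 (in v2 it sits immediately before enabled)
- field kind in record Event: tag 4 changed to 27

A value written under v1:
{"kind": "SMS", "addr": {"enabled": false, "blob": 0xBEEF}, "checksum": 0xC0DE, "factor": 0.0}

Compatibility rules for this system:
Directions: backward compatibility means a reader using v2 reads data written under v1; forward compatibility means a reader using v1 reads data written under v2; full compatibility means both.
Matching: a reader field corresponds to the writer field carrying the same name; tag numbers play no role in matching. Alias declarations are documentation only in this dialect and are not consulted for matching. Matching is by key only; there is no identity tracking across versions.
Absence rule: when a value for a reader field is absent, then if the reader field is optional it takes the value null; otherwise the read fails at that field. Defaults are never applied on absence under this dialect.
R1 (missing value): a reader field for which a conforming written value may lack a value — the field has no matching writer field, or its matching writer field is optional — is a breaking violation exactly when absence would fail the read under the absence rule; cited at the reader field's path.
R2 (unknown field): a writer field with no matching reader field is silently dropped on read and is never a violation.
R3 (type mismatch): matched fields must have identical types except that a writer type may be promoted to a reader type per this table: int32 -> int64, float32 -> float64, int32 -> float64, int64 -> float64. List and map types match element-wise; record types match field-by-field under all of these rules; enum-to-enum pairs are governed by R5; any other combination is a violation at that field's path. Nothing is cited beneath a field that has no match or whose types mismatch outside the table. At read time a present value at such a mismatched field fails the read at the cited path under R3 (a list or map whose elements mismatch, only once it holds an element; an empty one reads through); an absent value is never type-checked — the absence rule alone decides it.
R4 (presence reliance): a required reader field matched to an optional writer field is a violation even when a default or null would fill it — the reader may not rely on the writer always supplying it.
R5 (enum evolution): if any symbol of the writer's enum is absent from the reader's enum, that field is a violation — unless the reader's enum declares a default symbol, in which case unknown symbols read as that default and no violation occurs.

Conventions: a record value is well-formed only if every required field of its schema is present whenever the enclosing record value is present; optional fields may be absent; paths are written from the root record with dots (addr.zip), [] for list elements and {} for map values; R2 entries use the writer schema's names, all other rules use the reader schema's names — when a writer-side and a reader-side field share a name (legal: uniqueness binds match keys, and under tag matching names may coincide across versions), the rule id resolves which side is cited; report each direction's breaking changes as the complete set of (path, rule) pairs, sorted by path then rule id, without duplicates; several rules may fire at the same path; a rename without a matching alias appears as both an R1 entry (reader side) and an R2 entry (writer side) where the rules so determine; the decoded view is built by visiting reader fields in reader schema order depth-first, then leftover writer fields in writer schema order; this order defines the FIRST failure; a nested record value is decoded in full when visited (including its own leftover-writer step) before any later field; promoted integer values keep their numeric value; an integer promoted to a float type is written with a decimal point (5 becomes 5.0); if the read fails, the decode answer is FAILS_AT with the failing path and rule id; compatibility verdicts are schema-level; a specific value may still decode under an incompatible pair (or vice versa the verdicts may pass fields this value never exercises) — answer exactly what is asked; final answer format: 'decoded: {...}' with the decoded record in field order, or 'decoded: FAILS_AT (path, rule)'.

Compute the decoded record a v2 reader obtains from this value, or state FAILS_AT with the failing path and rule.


decoded: FAILS_AT (price, R1)

each type pair in Event: writer, then reader
decode walk for Event under reader schema v2:
  kind := "SMS"
  addr.seq := null (absent, optional -> null)
  addr.enabled := false
  addr.blob := 0xBEEF
  checksum := 0xC0DE
  read fails at price under R1 (no fill)
  => FAILS_AT (price, R1)
checking off the Event differences that do not matter here:
  added field seq to record Address: optional int64, tag 15 (in v2 it sits immediately before enabled) -> no rule fires on it and the decoded Event view is identical with or without it
  field kind in record Event: tag 4 changed to 27 -> no rule fires on it and the decoded Event view is identical with or without it


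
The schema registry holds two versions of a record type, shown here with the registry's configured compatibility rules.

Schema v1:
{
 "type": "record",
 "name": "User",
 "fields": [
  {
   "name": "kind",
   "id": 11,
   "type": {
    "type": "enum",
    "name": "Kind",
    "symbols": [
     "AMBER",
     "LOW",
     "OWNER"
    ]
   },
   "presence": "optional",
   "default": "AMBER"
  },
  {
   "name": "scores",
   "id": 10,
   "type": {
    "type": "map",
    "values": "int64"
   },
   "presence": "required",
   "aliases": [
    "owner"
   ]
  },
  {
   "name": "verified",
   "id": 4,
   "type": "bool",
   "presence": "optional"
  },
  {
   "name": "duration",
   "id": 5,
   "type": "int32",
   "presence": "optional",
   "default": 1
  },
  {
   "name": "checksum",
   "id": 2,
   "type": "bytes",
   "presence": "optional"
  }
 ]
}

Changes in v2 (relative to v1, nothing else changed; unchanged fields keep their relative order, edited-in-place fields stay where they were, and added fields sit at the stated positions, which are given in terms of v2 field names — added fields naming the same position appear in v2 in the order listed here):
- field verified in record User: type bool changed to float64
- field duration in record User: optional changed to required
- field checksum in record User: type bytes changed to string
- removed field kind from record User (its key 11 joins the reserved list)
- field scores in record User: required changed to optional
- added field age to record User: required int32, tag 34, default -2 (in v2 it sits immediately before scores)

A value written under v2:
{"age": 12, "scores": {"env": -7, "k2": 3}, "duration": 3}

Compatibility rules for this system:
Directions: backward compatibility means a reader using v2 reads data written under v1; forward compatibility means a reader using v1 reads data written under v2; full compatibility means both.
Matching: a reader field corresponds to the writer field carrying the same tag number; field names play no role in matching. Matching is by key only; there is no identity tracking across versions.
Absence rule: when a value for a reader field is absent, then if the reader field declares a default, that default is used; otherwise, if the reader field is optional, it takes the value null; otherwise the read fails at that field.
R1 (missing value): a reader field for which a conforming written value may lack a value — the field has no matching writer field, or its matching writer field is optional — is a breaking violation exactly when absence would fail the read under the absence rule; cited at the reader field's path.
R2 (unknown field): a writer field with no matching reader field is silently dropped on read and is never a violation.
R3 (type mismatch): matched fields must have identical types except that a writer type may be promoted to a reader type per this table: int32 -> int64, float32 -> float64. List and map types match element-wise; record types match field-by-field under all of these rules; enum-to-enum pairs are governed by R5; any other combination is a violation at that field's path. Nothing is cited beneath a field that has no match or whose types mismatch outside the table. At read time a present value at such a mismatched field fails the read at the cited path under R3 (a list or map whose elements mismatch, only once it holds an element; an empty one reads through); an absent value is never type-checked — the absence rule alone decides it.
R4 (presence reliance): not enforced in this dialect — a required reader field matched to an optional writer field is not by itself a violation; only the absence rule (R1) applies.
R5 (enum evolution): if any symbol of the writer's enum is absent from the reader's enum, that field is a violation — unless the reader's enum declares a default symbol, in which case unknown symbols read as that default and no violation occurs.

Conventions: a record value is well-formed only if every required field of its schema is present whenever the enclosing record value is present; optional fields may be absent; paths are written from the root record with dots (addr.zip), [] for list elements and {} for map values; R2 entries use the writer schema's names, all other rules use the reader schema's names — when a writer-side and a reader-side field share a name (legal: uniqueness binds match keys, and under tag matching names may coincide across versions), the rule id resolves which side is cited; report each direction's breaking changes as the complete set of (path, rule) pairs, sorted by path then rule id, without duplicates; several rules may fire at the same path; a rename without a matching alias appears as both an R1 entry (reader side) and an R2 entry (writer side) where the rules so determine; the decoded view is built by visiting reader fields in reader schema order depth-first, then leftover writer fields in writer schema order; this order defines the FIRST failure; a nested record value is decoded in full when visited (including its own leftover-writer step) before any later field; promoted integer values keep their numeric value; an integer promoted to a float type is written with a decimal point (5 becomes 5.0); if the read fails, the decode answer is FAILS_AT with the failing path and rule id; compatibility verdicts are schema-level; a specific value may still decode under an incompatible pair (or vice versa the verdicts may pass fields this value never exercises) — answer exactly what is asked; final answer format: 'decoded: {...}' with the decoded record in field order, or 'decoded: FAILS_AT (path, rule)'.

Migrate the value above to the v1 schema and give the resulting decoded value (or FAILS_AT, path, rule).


in User below, arrows point writer -> reader
decode (reader v1):
  kind := "AMBER" (absent -> default)
  scores := {"env": -7, "k2": 3}
  verified := null (absent, optional -> null)
  duration := 3
  checksum := null (absent, optional -> null)
  writer age: unknown -> dropped
  => decoded: {"kind": "AMBER", "scores": {"env": -7, "k2": 3}, "verified": null, "duration": 3, "checksum": null}
remaining User differences; none change what is asked:
  field verified in record User: type bool changed to float64 -> schema-level compatibility only; this User value's decode is unchanged
  field duration in record User: optional changed to required -> triggers nothing under the printed rules; the User answer is the same either way
  field checksum in record User: type bytes changed to string -> schema-level compatibility only; this User value's decode is unchanged
  removed field kind from record User (its key 11 joins the reserved list) -> triggers nothing under the printed rules; the User answer is the same either way
  field scores in record User: required changed to optional -> schema-level compatibility only; this User value's decode is unchanged
  added field age to record User: required int32, tag 34, default -2 (in v2 it sits immediately before scores) -> triggers nothing under the printed rules; the User answer is the same either way

decoded: {"kind": "AMBER", "scores": {"env": -7, "k2": 3}, "verified": null, "duration": 3, "checksum": null}


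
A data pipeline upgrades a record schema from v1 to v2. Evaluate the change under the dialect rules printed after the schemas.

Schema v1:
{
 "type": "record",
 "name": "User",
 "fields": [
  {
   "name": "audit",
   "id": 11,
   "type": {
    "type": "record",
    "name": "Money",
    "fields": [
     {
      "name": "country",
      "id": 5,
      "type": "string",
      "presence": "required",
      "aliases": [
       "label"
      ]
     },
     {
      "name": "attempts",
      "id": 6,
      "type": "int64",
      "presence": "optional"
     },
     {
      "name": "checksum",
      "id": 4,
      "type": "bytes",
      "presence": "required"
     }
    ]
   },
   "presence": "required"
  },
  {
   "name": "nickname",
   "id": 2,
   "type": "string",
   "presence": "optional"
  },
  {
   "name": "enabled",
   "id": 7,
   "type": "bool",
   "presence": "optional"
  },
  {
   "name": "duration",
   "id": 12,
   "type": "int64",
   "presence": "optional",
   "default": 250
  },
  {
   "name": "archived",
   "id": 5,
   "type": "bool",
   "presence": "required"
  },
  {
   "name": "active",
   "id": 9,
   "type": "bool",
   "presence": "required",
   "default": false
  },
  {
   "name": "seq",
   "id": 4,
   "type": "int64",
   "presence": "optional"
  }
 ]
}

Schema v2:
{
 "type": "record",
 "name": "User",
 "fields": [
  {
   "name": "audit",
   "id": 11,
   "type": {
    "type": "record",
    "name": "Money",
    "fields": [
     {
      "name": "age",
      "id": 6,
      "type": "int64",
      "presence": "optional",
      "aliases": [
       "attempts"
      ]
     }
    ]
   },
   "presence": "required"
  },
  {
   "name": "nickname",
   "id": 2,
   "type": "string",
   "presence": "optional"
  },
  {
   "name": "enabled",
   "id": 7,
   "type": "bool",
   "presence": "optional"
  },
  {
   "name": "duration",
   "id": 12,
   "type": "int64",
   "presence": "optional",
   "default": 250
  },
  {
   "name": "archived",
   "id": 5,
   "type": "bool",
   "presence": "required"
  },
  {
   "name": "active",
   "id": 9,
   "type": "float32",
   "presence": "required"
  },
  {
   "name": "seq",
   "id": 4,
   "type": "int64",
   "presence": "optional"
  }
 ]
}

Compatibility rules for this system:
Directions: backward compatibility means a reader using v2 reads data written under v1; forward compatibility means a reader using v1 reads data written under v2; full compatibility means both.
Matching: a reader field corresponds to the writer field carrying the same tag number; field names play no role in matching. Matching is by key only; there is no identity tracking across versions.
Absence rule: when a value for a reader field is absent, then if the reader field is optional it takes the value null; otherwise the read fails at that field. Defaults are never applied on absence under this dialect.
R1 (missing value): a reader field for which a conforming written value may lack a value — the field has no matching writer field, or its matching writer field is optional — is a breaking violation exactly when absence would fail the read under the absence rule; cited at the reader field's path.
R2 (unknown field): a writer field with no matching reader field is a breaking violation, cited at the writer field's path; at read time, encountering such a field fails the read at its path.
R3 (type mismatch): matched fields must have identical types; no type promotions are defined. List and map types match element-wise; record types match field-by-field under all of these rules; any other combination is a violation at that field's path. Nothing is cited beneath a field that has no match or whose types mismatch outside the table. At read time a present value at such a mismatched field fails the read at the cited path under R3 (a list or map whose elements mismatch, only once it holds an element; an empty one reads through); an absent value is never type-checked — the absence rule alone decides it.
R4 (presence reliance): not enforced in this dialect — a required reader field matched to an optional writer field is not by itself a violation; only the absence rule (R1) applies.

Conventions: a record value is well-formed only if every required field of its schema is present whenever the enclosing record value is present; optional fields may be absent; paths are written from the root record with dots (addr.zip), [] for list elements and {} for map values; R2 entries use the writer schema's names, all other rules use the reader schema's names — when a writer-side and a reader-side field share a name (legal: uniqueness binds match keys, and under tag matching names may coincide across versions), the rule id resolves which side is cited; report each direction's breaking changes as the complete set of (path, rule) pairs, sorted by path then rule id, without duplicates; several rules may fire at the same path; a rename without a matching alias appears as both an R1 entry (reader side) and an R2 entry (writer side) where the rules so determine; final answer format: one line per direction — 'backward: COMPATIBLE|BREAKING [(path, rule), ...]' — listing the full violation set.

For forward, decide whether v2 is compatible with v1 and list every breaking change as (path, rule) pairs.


each type pair in User: writer, then reader
forward for User (reader v1, writer v2):
  Money -> Money, writer required: audit aligns to audit
  string -> string, writer optional: nickname aligns to nickname
  bool -> bool, writer optional: enabled aligns to enabled
  int64 -> int64, writer optional: duration aligns to duration
  bool -> bool, writer required: archived aligns to archived
  float32 -> bool, writer required: active aligns to active
  int64 -> int64, writer optional: seq aligns to seq
  audit.country has no writer counterpart
  int64 -> int64, writer optional: audit.attempts aligns to audit.age
  audit.checksum has no writer counterpart
  R3 fires at active
  R1 fires at audit.checksum
  R1 fires at audit.country
  => forward verdict for User: BREAKING, 3 violation(s)
remaining User differences; none change what is asked:
  renamed field attempts to age in record Money (alias attempts declared on the renamed field) -> triggers nothing under User's printed rules — same verdict

forward: BREAKING [(active, R3), (audit.checksum, R1), (audit.country, R1)]


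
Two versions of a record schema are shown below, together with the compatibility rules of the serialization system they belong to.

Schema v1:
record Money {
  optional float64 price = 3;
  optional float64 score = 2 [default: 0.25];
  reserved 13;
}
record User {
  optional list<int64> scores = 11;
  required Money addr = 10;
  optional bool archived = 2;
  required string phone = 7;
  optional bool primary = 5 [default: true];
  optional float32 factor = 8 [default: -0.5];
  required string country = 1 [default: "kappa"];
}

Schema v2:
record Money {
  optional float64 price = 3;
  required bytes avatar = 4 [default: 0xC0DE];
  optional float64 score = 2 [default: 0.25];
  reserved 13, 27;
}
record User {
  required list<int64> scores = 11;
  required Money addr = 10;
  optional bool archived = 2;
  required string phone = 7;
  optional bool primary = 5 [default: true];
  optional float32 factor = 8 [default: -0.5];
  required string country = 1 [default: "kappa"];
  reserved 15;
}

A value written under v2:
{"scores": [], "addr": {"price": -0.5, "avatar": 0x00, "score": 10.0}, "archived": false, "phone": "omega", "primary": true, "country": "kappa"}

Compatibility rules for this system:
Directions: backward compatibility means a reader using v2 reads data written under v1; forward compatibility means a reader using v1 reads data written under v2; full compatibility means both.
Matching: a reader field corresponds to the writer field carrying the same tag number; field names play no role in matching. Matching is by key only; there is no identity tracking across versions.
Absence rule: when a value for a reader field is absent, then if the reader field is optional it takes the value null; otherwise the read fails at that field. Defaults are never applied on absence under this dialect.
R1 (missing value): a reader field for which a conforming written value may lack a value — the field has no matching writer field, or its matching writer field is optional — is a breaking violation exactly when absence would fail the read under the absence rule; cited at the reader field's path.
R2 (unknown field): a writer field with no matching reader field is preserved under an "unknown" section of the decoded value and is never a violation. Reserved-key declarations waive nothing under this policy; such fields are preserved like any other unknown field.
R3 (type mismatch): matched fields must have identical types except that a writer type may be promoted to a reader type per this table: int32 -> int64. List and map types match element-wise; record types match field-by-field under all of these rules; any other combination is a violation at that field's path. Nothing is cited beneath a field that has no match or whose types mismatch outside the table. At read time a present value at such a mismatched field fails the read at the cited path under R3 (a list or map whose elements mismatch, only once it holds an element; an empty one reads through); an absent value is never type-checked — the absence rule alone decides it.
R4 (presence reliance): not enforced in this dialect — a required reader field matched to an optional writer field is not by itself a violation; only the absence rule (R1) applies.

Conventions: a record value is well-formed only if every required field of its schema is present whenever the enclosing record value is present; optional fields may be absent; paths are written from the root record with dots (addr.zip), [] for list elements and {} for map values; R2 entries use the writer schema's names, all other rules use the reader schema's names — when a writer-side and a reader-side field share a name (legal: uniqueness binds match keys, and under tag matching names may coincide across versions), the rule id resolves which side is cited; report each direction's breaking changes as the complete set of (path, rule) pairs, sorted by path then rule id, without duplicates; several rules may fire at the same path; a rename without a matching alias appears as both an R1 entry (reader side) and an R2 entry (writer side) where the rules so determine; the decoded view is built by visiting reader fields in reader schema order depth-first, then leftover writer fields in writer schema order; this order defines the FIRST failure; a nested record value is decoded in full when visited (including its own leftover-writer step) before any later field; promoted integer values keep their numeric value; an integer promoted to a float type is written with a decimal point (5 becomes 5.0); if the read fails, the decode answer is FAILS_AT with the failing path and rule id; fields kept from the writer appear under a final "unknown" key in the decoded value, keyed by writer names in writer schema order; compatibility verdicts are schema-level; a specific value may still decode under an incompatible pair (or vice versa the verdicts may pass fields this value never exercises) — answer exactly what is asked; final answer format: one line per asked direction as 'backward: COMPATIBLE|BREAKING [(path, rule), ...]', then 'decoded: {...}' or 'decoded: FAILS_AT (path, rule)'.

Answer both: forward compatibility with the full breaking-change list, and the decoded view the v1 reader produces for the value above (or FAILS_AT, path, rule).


in User below, arrows point writer -> reader
checking forward for User: reader v1 against writer v2:
  scores <- scores (list<int64> -> list<int64>, writer required)
  addr <- addr (Money -> Money, writer required)
  archived <- archived (bool -> bool, writer optional)
  phone <- phone (string -> string, writer required)
  primary <- primary (bool -> bool, writer optional)
  factor <- factor (float32 -> float32, writer optional)
  country <- country (string -> string, writer required)
  addr.price <- addr.price (float64 -> float64, writer optional)
  addr.score <- addr.score (float64 -> float64, writer optional)
  leftover writer field: addr.avatar
  nothing fires on User: forward is COMPATIBLE
decode (reader v1):
  scores := []
  addr.price := -0.5
  addr.score := 10.0
  writer addr.avatar: kept under "unknown"
  archived := false
  phone := "omega"
  primary := true
  factor := null (absent, optional -> null)
  country := "kappa"
  => decoded: {"scores": [], "addr": {"price": -0.5, "score": 10.0, "unknown": {"avatar": 0x00}}, "archived": false, "phone": "omega", "primary": true, "factor": null, "country": "kappa"}
checking off the User differences that do not matter here:
  field scores in record User: optional changed to required -> matters only for User's backward compatibility — outside the asked direction

forward: COMPATIBLE []; decoded: {"scores": [], "addr": {"price": -0.5, "score": 10.0, "unknown": {"avatar": 0x00}}, "archived": false, "phone": "omega", "primary": true, "factor": null, "country": "kappa"}
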